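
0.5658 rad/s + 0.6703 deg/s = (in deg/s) 33.09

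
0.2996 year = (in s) 9.448e+06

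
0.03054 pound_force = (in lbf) 0.03054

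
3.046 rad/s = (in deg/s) 174.5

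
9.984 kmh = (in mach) 0.008145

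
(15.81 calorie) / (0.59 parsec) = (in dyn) 3.633e-10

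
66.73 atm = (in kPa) 6761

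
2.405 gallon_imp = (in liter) 10.93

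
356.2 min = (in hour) 5.937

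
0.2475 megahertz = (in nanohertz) 2.475e+14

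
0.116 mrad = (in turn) 1.846e-05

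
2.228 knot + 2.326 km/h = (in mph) 4.009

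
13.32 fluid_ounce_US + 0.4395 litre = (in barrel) 0.005242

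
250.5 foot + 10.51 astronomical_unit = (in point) 4.457e+15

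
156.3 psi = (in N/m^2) 1.078e+06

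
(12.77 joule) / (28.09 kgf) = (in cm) 4.636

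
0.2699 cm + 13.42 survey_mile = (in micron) 2.16e+10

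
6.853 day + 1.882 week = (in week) 2.861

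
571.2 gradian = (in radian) 8.972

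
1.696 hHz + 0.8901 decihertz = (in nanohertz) 1.697e+11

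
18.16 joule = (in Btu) 0.01721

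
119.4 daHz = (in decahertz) 119.4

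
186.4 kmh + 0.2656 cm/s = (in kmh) 186.4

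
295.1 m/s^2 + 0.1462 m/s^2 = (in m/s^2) 295.2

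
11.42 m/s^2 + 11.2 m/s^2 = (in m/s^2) 22.62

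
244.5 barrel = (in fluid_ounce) 1.314e+06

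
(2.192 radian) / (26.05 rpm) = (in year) 2.548e-08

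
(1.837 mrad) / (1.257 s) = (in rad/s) 0.001461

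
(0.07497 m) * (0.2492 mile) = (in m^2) 30.07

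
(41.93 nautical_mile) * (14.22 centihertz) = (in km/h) 3.975e+04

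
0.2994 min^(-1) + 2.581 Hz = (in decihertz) 25.86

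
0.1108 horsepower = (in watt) 82.62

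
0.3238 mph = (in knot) 0.2814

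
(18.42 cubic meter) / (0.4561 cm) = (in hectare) 0.4039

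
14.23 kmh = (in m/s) 3.953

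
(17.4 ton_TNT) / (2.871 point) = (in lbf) 1.616e+13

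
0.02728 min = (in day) 1.894e-05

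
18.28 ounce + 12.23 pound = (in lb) 13.37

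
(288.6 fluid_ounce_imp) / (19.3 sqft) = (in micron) 4573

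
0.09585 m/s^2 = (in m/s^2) 0.09585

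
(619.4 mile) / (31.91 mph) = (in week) 0.1155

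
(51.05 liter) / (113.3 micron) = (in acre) 0.1113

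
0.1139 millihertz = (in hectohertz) 1.139e-06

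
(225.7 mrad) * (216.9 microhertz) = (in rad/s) 4.895e-05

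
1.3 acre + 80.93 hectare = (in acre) 201.3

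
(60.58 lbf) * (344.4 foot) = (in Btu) 26.81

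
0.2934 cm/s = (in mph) 0.006563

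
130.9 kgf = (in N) 1284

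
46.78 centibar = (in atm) 0.4617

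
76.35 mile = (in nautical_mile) 66.35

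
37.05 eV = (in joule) 5.936e-18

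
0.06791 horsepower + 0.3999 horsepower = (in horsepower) 0.4678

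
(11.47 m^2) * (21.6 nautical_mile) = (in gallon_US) 1.212e+08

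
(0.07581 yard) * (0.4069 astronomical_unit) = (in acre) 1.043e+06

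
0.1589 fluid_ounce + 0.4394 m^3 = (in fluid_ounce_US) 1.486e+04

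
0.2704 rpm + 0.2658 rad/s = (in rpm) 2.809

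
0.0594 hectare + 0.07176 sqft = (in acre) 0.1468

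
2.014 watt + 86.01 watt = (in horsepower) 0.118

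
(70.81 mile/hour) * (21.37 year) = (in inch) 8.399e+11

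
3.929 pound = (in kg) 1.782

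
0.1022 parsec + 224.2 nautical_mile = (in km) 3.154e+12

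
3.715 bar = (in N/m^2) 3.715e+05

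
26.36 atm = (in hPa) 2.671e+04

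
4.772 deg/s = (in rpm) 0.7953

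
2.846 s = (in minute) 0.04743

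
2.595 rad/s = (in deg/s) 148.7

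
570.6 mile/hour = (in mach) 0.7491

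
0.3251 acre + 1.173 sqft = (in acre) 0.3251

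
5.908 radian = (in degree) 338.5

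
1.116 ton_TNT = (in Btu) 4.426e+06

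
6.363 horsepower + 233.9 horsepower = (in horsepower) 240.3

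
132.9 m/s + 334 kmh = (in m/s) 225.7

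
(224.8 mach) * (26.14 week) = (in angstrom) 1.21e+22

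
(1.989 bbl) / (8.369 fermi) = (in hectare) 3.779e+09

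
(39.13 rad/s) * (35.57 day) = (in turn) 1.914e+07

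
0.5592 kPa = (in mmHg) 4.194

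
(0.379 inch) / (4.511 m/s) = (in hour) 5.928e-07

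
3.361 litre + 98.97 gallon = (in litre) 378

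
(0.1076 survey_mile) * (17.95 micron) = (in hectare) 3.108e-07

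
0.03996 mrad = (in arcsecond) 8.242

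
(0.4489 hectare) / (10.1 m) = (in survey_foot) 1458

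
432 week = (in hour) 7.258e+04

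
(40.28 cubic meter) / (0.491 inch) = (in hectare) 0.323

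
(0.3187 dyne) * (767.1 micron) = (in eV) 1.526e+10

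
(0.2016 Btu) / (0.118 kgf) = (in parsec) 5.957e-15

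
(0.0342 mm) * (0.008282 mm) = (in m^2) 2.832e-10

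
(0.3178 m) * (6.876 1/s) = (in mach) 0.006418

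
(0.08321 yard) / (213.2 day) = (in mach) 1.213e-11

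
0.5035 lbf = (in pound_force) 0.5035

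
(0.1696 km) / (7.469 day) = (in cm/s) 0.02628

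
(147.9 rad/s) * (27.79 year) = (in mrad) 1.296e+14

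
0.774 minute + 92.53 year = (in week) 4825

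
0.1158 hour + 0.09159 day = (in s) 8330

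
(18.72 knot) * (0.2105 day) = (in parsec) 5.676e-12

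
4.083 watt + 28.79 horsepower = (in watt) 2.147e+04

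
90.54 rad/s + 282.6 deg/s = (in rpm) 911.7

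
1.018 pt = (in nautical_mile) 1.939e-07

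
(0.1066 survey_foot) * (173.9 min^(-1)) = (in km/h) 0.339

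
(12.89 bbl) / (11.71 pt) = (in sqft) 5340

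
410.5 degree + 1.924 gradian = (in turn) 1.145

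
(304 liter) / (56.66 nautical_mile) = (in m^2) 2.897e-06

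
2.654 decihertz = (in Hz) 0.2654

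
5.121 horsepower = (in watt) 3819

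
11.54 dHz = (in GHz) 1.154e-09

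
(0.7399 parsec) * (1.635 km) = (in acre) 9.224e+15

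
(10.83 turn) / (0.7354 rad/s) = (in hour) 0.0257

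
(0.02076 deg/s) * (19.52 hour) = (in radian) 25.46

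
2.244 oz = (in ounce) 2.244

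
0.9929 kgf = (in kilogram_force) 0.9929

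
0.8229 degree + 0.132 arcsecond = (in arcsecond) 2963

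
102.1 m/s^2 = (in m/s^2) 102.1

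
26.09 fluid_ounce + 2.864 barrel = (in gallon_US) 120.5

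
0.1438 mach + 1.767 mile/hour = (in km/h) 179.1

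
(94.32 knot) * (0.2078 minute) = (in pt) 1.715e+06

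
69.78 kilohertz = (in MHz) 0.06978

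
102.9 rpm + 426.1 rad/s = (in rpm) 4172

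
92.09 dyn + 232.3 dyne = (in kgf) 0.0003308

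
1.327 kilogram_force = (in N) 13.01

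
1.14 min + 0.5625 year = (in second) 1.774e+07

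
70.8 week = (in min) 7.137e+05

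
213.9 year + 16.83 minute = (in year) 213.9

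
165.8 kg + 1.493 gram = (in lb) 365.5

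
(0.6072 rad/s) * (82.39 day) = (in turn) 6.879e+05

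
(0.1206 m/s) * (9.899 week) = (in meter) 7.22e+05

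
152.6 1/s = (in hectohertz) 1.526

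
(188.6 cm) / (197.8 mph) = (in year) 6.763e-10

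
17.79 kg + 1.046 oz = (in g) 1.782e+04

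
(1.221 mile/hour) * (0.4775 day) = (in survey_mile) 13.99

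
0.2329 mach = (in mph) 177.4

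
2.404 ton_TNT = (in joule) 1.006e+10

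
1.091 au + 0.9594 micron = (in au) 1.091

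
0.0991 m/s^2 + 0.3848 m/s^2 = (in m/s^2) 0.4839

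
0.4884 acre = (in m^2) 1976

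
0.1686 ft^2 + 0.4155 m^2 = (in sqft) 4.641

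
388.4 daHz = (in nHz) 3.884e+12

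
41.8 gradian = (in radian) 0.6566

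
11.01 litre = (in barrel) 0.06925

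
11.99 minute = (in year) 2.281e-05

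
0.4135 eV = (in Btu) 6.279e-23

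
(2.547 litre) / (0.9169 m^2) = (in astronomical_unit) 1.857e-14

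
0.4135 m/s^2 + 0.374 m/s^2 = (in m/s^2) 0.7875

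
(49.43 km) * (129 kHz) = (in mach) 1.873e+07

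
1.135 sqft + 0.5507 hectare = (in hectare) 0.5507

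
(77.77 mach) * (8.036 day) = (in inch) 7.239e+11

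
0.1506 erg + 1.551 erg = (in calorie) 4.067e-08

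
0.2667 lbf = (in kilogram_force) 0.121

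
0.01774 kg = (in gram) 17.74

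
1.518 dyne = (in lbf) 3.413e-06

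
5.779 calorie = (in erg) 2.418e+08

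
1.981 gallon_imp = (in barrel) 0.05664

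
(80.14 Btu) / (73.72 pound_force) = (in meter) 257.8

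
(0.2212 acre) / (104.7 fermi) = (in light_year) 0.9037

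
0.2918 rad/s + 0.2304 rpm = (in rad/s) 0.3159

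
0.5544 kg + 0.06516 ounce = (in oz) 19.62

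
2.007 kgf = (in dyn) 1.968e+06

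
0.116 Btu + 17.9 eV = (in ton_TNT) 2.925e-08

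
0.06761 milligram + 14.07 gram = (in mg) 1.407e+04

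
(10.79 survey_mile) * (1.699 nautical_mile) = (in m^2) 5.464e+07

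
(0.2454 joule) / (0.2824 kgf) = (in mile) 5.506e-05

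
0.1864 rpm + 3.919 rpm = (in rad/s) 0.4299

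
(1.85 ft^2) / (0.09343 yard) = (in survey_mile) 0.00125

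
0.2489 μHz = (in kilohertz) 2.489e-10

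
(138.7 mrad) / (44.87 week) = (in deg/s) 2.928e-07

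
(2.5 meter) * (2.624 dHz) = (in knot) 1.275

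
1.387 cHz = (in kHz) 1.387e-05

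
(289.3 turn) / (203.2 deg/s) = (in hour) 0.1424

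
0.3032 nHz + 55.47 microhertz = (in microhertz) 55.47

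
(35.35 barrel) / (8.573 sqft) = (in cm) 705.6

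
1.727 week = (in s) 1.044e+06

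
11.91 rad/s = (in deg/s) 682.4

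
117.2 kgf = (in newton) 1149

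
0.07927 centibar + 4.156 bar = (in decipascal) 4.157e+06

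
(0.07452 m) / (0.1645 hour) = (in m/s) 0.0001258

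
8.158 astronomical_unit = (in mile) 7.583e+08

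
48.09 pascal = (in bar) 0.0004809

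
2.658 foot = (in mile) 0.0005034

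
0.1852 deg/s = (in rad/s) 0.003232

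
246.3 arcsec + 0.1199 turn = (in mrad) 754.5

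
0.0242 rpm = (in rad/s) 0.002534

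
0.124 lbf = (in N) 0.5516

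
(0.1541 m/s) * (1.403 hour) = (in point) 2.206e+06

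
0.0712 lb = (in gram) 32.3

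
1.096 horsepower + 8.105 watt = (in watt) 825.4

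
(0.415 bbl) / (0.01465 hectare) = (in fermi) 4.504e+11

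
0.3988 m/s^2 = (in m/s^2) 0.3988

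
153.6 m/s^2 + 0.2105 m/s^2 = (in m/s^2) 153.8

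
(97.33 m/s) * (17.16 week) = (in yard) 1.105e+09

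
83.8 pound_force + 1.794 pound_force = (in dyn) 3.807e+07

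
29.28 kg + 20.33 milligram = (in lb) 64.55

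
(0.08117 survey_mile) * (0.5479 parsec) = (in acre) 5.457e+14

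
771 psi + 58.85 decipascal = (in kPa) 5316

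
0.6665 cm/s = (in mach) 1.957e-05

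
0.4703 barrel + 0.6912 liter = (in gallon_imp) 16.6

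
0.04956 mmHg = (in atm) 6.521e-05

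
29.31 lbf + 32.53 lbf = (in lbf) 61.84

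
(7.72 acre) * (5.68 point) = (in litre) 6.26e+04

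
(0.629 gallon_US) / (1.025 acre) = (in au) 3.837e-18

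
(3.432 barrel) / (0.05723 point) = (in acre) 6.678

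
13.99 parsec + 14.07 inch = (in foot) 1.416e+18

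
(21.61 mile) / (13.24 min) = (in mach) 0.1286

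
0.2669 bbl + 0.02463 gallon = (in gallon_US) 11.23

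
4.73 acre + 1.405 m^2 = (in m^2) 1.914e+04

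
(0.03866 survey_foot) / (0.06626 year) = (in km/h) 2.03e-08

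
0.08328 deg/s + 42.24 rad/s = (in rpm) 403.4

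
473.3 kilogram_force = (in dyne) 4.641e+08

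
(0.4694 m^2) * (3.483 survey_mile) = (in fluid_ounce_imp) 9.26e+07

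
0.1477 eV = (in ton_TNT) 5.656e-30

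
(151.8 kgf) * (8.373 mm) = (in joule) 12.46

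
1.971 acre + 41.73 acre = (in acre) 43.7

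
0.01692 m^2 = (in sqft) 0.1821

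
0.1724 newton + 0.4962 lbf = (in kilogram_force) 0.2427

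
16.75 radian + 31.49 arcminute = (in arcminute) 5.761e+04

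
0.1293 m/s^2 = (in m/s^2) 0.1293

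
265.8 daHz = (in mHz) 2.658e+06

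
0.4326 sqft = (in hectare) 4.019e-06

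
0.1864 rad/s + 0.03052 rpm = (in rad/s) 0.1896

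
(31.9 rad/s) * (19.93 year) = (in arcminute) 6.893e+13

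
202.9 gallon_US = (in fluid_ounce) 2.597e+04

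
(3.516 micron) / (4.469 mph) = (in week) 2.91e-12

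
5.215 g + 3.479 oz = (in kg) 0.1038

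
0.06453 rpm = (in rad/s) 0.006758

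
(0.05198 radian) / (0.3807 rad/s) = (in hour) 3.793e-05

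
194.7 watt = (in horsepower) 0.2611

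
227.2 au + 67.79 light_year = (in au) 4.287e+06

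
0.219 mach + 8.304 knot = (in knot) 153.3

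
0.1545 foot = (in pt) 133.5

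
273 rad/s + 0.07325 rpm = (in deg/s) 1.564e+04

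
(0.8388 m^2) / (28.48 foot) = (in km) 9.663e-05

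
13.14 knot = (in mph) 15.12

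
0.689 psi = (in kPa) 4.75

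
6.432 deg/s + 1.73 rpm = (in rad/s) 0.2934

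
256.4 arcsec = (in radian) 0.001243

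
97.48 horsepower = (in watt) 7.269e+04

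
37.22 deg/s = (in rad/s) 0.6496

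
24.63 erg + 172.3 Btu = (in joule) 1.818e+05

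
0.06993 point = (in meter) 2.467e-05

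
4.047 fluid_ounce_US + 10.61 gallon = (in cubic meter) 0.04028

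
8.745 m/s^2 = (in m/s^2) 8.745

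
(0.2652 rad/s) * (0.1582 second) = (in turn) 0.006677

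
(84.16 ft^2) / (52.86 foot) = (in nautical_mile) 0.000262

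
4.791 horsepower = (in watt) 3573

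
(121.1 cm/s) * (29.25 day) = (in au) 2.046e-05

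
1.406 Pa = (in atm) 1.388e-05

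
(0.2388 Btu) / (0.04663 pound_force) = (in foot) 3985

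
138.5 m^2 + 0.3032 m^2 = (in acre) 0.0343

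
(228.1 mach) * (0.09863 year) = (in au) 1.615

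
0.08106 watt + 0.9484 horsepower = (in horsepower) 0.9485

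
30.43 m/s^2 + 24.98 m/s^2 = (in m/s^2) 55.41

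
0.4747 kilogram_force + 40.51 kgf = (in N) 401.9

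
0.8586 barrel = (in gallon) 36.06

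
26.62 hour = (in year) 0.003039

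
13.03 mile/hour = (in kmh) 20.97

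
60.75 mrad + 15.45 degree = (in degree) 18.93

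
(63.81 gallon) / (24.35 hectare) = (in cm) 9.92e-05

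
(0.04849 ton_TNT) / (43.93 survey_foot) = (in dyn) 1.515e+12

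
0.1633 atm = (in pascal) 1.655e+04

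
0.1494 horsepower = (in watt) 111.4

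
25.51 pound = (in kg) 11.57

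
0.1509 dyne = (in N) 1.509e-06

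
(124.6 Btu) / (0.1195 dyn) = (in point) 3.118e+14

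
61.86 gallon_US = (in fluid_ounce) 7918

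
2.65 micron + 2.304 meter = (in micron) 2.304e+06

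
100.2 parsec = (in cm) 3.092e+20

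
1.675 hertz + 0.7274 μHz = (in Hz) 1.675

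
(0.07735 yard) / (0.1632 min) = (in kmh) 0.026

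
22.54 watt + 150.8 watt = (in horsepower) 0.2325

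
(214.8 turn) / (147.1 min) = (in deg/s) 8.761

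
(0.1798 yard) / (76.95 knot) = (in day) 4.807e-08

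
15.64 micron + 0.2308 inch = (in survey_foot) 0.01928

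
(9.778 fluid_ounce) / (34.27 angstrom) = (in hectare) 8.438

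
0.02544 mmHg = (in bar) 3.392e-05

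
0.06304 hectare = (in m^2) 630.4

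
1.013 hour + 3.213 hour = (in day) 0.1761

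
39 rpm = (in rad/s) 4.084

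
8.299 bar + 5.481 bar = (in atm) 13.6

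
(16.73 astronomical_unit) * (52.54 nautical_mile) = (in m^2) 2.435e+17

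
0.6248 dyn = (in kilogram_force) 6.371e-07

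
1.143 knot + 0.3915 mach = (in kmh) 482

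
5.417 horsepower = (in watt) 4039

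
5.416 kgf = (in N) 53.11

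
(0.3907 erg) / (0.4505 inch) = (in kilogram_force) 3.482e-07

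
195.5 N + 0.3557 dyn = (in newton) 195.5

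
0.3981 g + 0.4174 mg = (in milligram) 398.5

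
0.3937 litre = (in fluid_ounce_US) 13.31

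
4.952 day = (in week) 0.7074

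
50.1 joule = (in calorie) 11.97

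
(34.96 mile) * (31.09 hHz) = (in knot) 3.4e+08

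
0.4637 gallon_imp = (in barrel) 0.01326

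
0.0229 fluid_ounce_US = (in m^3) 6.772e-07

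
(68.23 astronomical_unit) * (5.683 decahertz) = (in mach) 1.704e+12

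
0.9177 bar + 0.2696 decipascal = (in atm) 0.9057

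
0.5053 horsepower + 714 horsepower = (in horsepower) 714.5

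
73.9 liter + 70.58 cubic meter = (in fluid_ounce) 2.389e+06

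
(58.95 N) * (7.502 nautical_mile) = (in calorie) 1.958e+05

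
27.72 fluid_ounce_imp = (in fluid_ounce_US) 26.63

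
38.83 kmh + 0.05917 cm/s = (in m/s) 10.79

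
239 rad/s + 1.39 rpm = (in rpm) 2284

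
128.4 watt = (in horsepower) 0.1722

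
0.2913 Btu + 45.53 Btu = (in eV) 3.017e+23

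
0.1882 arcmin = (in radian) 5.475e-05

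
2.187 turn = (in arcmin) 4.724e+04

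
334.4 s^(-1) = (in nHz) 3.344e+11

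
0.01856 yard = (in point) 48.11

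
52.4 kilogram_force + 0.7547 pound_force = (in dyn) 5.172e+07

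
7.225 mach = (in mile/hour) 5503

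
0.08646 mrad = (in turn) 1.376e-05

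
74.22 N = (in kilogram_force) 7.568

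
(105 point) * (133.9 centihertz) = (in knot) 0.09641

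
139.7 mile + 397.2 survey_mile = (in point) 2.449e+09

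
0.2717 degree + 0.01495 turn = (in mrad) 98.68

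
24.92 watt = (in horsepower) 0.03342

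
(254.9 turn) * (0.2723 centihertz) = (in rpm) 41.65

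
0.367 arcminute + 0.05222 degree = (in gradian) 0.06482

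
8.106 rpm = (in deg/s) 48.64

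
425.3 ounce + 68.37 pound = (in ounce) 1519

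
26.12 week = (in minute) 2.633e+05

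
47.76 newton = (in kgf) 4.87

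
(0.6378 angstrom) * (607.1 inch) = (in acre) 2.43e-13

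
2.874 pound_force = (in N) 12.78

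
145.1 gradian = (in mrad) 2279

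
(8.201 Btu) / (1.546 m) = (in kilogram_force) 570.7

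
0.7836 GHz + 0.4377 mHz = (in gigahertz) 0.7836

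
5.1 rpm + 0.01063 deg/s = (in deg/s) 30.61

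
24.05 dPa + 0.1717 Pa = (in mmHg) 0.01933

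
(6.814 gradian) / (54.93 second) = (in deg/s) 0.1116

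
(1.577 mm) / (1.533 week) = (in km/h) 6.123e-09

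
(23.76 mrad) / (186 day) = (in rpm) 1.412e-08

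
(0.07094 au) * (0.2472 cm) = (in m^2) 2.623e+07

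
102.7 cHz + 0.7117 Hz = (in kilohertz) 0.001739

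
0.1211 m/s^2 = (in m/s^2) 0.1211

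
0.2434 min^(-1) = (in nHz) 4.057e+06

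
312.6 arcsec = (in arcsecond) 312.6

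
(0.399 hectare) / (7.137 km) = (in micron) 5.591e+05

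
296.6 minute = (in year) 0.0005643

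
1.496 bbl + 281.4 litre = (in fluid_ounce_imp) 1.827e+04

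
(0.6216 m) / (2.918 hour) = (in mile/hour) 0.0001324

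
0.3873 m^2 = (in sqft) 4.169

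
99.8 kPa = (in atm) 0.9849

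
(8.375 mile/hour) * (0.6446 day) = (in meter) 2.085e+05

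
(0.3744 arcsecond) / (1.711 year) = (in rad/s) 3.364e-14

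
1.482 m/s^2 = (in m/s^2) 1.482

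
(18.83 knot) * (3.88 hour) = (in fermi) 1.353e+20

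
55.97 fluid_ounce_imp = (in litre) 1.59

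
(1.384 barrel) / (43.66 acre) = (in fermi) 1.245e+09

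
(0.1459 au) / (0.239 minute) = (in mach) 4.47e+06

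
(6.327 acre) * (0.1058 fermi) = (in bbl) 1.704e-11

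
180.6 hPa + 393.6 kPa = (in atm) 4.063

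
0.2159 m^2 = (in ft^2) 2.324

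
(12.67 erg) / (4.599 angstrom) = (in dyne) 2.755e+08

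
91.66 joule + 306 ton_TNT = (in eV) 7.991e+30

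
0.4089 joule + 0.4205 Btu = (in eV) 2.772e+21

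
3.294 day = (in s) 2.846e+05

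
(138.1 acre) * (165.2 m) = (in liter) 9.233e+10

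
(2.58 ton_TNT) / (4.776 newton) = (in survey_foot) 7.415e+09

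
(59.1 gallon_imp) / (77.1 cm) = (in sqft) 3.751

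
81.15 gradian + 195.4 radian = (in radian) 196.7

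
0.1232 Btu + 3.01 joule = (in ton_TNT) 3.179e-08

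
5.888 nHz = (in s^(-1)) 5.888e-09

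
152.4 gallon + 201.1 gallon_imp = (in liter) 1491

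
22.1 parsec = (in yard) 7.458e+17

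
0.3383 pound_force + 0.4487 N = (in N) 1.954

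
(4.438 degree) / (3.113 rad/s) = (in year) 7.89e-10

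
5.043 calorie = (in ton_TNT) 5.043e-09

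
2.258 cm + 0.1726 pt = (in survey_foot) 0.07428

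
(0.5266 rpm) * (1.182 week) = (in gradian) 2.51e+06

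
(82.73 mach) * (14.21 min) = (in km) 2.402e+04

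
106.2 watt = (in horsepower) 0.1424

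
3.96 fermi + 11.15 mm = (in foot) 0.03658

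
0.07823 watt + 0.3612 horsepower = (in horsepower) 0.3613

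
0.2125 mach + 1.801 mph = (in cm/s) 7316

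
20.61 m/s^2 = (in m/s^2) 20.61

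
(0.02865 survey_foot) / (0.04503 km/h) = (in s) 0.6981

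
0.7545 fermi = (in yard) 8.251e-16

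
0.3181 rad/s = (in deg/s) 18.23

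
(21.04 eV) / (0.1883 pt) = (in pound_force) 1.141e-14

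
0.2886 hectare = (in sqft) 3.106e+04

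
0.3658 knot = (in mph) 0.421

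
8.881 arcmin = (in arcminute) 8.881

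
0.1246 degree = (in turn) 0.0003461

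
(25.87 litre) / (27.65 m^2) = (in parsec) 3.032e-20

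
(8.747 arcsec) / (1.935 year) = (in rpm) 6.636e-12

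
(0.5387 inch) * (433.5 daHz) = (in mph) 132.7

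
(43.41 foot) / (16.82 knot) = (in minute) 0.02549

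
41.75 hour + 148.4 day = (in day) 150.1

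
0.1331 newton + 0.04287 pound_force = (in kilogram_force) 0.03302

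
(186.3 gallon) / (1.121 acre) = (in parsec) 5.038e-21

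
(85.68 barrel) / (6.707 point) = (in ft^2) 6.197e+04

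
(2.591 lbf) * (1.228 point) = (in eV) 3.116e+16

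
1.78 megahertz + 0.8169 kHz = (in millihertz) 1.781e+09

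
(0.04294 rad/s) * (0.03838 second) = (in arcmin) 5.666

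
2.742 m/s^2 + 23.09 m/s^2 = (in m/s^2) 25.83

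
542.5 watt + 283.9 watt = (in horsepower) 1.108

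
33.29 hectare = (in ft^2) 3.583e+06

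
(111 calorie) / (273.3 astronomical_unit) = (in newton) 1.136e-11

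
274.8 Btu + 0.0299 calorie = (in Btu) 274.8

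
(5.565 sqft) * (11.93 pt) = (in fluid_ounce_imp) 76.58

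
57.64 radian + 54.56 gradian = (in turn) 9.31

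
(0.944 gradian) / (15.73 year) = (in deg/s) 1.713e-09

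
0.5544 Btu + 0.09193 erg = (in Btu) 0.5544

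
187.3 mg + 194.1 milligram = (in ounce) 0.01345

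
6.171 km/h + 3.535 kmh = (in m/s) 2.696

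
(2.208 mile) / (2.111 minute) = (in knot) 54.53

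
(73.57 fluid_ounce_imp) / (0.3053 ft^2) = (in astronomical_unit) 4.926e-13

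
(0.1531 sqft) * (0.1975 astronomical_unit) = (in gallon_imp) 9.244e+10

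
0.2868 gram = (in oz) 0.01012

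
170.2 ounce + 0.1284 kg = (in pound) 10.92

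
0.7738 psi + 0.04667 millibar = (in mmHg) 40.05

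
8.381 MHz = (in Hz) 8.381e+06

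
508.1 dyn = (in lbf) 0.001142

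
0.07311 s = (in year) 2.318e-09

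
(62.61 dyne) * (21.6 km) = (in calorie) 3.232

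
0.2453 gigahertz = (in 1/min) 1.472e+10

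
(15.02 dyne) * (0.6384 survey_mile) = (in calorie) 0.03688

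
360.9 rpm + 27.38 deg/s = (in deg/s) 2193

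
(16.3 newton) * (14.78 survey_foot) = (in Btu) 0.0696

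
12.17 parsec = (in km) 3.755e+14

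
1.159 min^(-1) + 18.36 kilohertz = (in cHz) 1.836e+06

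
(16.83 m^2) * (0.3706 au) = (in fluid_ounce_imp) 3.284e+16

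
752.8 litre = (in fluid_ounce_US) 2.546e+04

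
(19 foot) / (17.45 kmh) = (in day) 1.383e-05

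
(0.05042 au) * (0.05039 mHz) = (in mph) 8.502e+05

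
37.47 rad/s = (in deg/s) 2147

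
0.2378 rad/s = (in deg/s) 13.62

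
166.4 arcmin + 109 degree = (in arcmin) 6706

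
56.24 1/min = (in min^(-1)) 56.24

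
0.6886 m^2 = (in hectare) 6.886e-05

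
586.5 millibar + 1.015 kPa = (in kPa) 59.66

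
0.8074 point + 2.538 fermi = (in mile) 1.77e-07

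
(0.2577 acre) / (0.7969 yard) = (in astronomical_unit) 9.567e-09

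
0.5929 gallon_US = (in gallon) 0.5929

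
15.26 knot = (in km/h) 28.26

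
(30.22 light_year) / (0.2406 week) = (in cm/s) 1.965e+14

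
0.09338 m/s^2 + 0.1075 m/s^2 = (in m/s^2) 0.2009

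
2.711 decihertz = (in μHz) 2.711e+05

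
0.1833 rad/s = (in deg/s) 10.5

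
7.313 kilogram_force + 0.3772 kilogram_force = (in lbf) 16.95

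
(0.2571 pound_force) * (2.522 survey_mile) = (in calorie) 1109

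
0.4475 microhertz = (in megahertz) 4.475e-13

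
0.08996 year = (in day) 32.84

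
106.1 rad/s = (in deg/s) 6079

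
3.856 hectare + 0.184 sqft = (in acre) 9.528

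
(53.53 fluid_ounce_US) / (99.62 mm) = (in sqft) 0.1711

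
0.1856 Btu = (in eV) 1.222e+21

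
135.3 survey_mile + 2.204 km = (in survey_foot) 7.216e+05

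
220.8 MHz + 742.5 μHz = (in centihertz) 2.208e+10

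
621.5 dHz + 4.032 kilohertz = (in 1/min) 2.456e+05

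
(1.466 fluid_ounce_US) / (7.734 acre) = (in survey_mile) 8.607e-13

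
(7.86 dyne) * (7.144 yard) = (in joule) 0.0005135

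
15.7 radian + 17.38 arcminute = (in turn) 2.5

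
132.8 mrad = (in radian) 0.1328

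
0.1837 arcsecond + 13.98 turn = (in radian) 87.84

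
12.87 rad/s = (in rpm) 122.9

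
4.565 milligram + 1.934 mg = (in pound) 1.433e-05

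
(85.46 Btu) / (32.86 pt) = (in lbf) 1.749e+06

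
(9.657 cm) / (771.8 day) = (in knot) 2.815e-09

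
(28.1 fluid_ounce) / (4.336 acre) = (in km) 4.736e-11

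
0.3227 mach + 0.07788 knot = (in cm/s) 1.099e+04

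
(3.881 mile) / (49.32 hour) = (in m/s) 0.03518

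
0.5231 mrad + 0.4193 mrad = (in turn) 0.00015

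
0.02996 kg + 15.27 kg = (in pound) 33.73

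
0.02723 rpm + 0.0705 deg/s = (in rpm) 0.03898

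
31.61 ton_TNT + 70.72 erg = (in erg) 1.323e+18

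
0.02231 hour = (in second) 80.32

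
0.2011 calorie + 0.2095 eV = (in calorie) 0.2011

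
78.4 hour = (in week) 0.4667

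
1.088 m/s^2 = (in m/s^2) 1.088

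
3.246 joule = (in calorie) 0.7758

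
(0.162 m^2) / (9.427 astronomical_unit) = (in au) 7.679e-25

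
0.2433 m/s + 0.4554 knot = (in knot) 0.9283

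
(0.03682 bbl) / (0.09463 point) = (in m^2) 175.4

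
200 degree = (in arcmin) 1.2e+04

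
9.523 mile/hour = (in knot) 8.275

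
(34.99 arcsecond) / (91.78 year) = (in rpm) 5.597e-13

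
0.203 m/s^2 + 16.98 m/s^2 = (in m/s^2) 17.18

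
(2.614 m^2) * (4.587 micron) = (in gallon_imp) 0.002638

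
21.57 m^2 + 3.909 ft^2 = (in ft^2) 236.1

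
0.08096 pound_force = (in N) 0.3601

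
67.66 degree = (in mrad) 1181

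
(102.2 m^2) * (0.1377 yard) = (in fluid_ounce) 4.351e+05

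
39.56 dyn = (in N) 0.0003956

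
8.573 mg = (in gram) 0.008573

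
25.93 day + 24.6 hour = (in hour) 646.9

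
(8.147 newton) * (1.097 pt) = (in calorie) 0.0007536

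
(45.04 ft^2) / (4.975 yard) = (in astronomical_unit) 6.149e-12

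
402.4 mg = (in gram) 0.4024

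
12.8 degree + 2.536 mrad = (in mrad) 225.9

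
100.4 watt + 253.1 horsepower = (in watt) 1.888e+05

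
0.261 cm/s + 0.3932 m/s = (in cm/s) 39.58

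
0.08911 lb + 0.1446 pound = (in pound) 0.2337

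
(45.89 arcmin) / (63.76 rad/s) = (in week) 3.462e-10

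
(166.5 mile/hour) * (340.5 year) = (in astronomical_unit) 5.343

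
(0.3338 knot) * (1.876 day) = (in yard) 3.044e+04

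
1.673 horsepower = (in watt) 1248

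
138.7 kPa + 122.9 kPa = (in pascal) 2.616e+05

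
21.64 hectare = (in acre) 53.47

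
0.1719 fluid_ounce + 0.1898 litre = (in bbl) 0.001226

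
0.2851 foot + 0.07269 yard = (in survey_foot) 0.5032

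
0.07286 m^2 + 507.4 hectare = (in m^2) 5.074e+06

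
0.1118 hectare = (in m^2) 1118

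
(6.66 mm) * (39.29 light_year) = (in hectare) 2.476e+11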